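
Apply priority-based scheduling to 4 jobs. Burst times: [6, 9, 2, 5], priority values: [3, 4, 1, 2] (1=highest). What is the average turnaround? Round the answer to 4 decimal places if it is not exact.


Sort by priority (ascending = highest first):
Order: [(1, 2), (2, 5), (3, 6), (4, 9)]
Completion times:
  Priority 1, burst=2, C=2
  Priority 2, burst=5, C=7
  Priority 3, burst=6, C=13
  Priority 4, burst=9, C=22
Average turnaround = 44/4 = 11.0

11.0


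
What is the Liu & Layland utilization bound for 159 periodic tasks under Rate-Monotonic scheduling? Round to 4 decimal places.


Compute 2^(1/159) = 1.0043689323
Subtract 1: 1.0043689323 - 1 = 0.0043689323
Multiply by n: 159 * 0.0043689323 = 0.6946602357
Round to 4 dp: 0.6947

0.6947


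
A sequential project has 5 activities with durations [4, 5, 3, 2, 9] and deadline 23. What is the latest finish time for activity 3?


LF(activity 3) = deadline - sum of successor durations
Successors: activities 4 through 5 with durations [2, 9]
Sum of successor durations = 11
LF = 23 - 11 = 12

12


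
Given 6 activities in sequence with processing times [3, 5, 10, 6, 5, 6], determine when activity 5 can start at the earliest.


Activity 5 starts after activities 1 through 4 complete.
Predecessor durations: [3, 5, 10, 6]
ES = 3 + 5 + 10 + 6 = 24

24


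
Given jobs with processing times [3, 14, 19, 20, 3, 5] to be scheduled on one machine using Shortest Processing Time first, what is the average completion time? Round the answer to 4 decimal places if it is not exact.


Sort jobs by processing time (SPT order): [3, 3, 5, 14, 19, 20]
Compute completion times sequentially:
  Job 1: processing = 3, completes at 3
  Job 2: processing = 3, completes at 6
  Job 3: processing = 5, completes at 11
  Job 4: processing = 14, completes at 25
  Job 5: processing = 19, completes at 44
  Job 6: processing = 20, completes at 64
Sum of completion times = 153
Average completion time = 153/6 = 25.5

25.5


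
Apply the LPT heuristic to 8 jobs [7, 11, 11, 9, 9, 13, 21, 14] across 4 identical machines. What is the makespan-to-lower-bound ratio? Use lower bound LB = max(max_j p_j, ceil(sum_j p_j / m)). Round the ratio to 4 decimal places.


LPT order: [21, 14, 13, 11, 11, 9, 9, 7]
Machine loads after assignment: [28, 23, 22, 22]
LPT makespan = 28
Lower bound = max(max_job, ceil(total/4)) = max(21, 24) = 24
Ratio = 28 / 24 = 1.1667

1.1667


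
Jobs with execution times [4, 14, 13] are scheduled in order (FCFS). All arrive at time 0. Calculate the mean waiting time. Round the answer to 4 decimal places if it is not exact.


FCFS order (as given): [4, 14, 13]
Waiting times:
  Job 1: wait = 0
  Job 2: wait = 4
  Job 3: wait = 18
Sum of waiting times = 22
Average waiting time = 22/3 = 7.3333

7.3333


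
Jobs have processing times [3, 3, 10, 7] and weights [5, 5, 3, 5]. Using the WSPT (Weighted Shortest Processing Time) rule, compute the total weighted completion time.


Compute p/w ratios and sort ascending (WSPT): [(3, 5), (3, 5), (7, 5), (10, 3)]
Compute weighted completion times:
  Job (p=3,w=5): C=3, w*C=5*3=15
  Job (p=3,w=5): C=6, w*C=5*6=30
  Job (p=7,w=5): C=13, w*C=5*13=65
  Job (p=10,w=3): C=23, w*C=3*23=69
Total weighted completion time = 179

179


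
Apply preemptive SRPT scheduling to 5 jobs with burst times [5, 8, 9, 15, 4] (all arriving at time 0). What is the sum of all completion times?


Since all jobs arrive at t=0, SRPT equals SPT ordering.
SPT order: [4, 5, 8, 9, 15]
Completion times:
  Job 1: p=4, C=4
  Job 2: p=5, C=9
  Job 3: p=8, C=17
  Job 4: p=9, C=26
  Job 5: p=15, C=41
Total completion time = 4 + 9 + 17 + 26 + 41 = 97

97


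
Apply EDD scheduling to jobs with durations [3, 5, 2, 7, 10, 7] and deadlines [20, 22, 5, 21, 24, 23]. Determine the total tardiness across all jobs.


Sort by due date (EDD order): [(2, 5), (3, 20), (7, 21), (5, 22), (7, 23), (10, 24)]
Compute completion times and tardiness:
  Job 1: p=2, d=5, C=2, tardiness=max(0,2-5)=0
  Job 2: p=3, d=20, C=5, tardiness=max(0,5-20)=0
  Job 3: p=7, d=21, C=12, tardiness=max(0,12-21)=0
  Job 4: p=5, d=22, C=17, tardiness=max(0,17-22)=0
  Job 5: p=7, d=23, C=24, tardiness=max(0,24-23)=1
  Job 6: p=10, d=24, C=34, tardiness=max(0,34-24)=10
Total tardiness = 11

11


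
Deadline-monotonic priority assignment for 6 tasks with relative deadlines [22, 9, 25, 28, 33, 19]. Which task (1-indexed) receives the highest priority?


Sort tasks by relative deadline (ascending):
  Task 2: deadline = 9
  Task 6: deadline = 19
  Task 1: deadline = 22
  Task 3: deadline = 25
  Task 4: deadline = 28
  Task 5: deadline = 33
Priority order (highest first): [2, 6, 1, 3, 4, 5]
Highest priority task = 2

2


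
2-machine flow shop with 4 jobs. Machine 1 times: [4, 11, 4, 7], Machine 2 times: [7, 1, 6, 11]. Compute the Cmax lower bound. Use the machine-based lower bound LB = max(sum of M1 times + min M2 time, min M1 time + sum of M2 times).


LB1 = sum(M1 times) + min(M2 times) = 26 + 1 = 27
LB2 = min(M1 times) + sum(M2 times) = 4 + 25 = 29
Lower bound = max(LB1, LB2) = max(27, 29) = 29

29


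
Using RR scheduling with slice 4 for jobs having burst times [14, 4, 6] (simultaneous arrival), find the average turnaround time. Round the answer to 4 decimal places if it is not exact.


Time quantum = 4
Execution trace:
  J1 runs 4 units, time = 4
  J2 runs 4 units, time = 8
  J3 runs 4 units, time = 12
  J1 runs 4 units, time = 16
  J3 runs 2 units, time = 18
  J1 runs 4 units, time = 22
  J1 runs 2 units, time = 24
Finish times: [24, 8, 18]
Average turnaround = 50/3 = 16.6667

16.6667


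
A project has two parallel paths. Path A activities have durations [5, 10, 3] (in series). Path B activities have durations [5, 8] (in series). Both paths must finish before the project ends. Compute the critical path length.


Path A total = 5 + 10 + 3 = 18
Path B total = 5 + 8 = 13
Critical path = longest path = max(18, 13) = 18

18


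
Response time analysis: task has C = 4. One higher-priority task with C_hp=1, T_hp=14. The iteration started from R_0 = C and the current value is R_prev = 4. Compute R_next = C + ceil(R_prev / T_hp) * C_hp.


R_next = C + ceil(R_prev / T_hp) * C_hp
ceil(4 / 14) = ceil(0.2857) = 1
Interference = 1 * 1 = 1
R_next = 4 + 1 = 5

5


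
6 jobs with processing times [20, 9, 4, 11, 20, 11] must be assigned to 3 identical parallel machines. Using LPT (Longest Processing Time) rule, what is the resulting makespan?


Sort jobs in decreasing order (LPT): [20, 20, 11, 11, 9, 4]
Assign each job to the least loaded machine:
  Machine 1: jobs [20, 9], load = 29
  Machine 2: jobs [20, 4], load = 24
  Machine 3: jobs [11, 11], load = 22
Makespan = max load = 29

29


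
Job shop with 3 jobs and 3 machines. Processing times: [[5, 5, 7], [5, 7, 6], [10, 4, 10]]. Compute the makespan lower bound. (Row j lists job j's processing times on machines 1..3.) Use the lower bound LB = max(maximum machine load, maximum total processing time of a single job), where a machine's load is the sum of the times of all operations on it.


Machine loads:
  Machine 1: 5 + 5 + 10 = 20
  Machine 2: 5 + 7 + 4 = 16
  Machine 3: 7 + 6 + 10 = 23
Max machine load = 23
Job totals:
  Job 1: 17
  Job 2: 18
  Job 3: 24
Max job total = 24
Lower bound = max(23, 24) = 24

24


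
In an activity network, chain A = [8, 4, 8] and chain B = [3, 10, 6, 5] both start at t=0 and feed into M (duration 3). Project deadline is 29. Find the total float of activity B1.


Forward pass: ES(B1) = sum of predecessors on chain B = 0
EF = ES + duration = 0 + 3 = 3
Backward pass: LF(M) = deadline = 29; LS(M) = 29 - 3 = 26
LF(B1) = LS(M) - sum(successors on chain B) = 26 - 21 = 5
LS = LF - duration = 5 - 3 = 2
Total float = LS - ES = 2 - 0 = 2

2


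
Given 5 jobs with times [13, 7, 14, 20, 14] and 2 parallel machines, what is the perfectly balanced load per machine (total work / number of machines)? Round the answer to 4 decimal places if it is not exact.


Total processing time = 13 + 7 + 14 + 20 + 14 = 68
Number of machines = 2
Ideal balanced load = 68 / 2 = 34.0

34.0


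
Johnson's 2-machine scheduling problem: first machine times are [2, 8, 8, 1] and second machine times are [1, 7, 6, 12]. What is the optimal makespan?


Apply Johnson's rule:
  Group 1 (a <= b): [(4, 1, 12)]
  Group 2 (a > b): [(2, 8, 7), (3, 8, 6), (1, 2, 1)]
Optimal job order: [4, 2, 3, 1]
Schedule:
  Job 4: M1 done at 1, M2 done at 13
  Job 2: M1 done at 9, M2 done at 20
  Job 3: M1 done at 17, M2 done at 26
  Job 1: M1 done at 19, M2 done at 27
Makespan = 27

27


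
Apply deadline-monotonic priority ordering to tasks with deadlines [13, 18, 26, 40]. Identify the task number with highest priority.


Sort tasks by relative deadline (ascending):
  Task 1: deadline = 13
  Task 2: deadline = 18
  Task 3: deadline = 26
  Task 4: deadline = 40
Priority order (highest first): [1, 2, 3, 4]
Highest priority task = 1

1


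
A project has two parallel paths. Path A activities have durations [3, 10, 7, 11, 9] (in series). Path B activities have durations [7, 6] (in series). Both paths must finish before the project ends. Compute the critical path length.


Path A total = 3 + 10 + 7 + 11 + 9 = 40
Path B total = 7 + 6 = 13
Critical path = longest path = max(40, 13) = 40

40


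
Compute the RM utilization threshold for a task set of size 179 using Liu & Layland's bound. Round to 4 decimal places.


Compute 2^(1/179) = 1.0038798378
Subtract 1: 1.0038798378 - 1 = 0.0038798378
Multiply by n: 179 * 0.0038798378 = 0.6944909662
Round to 4 dp: 0.6945

0.6945


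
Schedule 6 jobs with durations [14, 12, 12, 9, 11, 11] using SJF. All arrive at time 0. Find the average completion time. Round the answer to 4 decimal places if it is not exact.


SJF order (ascending): [9, 11, 11, 12, 12, 14]
Completion times:
  Job 1: burst=9, C=9
  Job 2: burst=11, C=20
  Job 3: burst=11, C=31
  Job 4: burst=12, C=43
  Job 5: burst=12, C=55
  Job 6: burst=14, C=69
Average completion = 227/6 = 37.8333

37.8333


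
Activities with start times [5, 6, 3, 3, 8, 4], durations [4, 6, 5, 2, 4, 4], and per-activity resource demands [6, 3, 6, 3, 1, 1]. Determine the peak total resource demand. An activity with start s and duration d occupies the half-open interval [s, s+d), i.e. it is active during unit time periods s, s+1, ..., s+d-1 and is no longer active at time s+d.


Each activity i is active on [start_i, start_i + duration_i).
Compute total resource usage per time slot:
  t=0: active resources = [], total = 0
  t=1: active resources = [], total = 0
  t=2: active resources = [], total = 0
  t=3: active resources = [6, 3], total = 9
  t=4: active resources = [6, 3, 1], total = 10
  t=5: active resources = [6, 6, 1], total = 13
  t=6: active resources = [6, 3, 6, 1], total = 16
  t=7: active resources = [6, 3, 6, 1], total = 16
  t=8: active resources = [6, 3, 1], total = 10
  t=9: active resources = [3, 1], total = 4
  t=10: active resources = [3, 1], total = 4
  t=11: active resources = [3, 1], total = 4
Peak resource demand = 16

16


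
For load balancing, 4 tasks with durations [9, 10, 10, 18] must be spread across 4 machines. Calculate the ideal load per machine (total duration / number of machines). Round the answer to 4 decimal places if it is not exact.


Total processing time = 9 + 10 + 10 + 18 = 47
Number of machines = 4
Ideal balanced load = 47 / 4 = 11.75

11.75


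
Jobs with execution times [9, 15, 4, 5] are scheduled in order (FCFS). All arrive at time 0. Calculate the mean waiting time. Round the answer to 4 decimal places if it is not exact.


FCFS order (as given): [9, 15, 4, 5]
Waiting times:
  Job 1: wait = 0
  Job 2: wait = 9
  Job 3: wait = 24
  Job 4: wait = 28
Sum of waiting times = 61
Average waiting time = 61/4 = 15.25

15.25


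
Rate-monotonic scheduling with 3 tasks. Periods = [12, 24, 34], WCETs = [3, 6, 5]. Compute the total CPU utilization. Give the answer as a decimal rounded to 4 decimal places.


Compute individual utilizations (exact fractions):
  Task 1: C/T = 3/12 = 1/4 (approx. 0.25)
  Task 2: C/T = 6/24 = 1/4 (approx. 0.25)
  Task 3: C/T = 5/34 (approx. 0.1471)
Total utilization U = 1/4 + 1/4 + 5/34 = 11/17
Rounded to 4 decimal places: U = 0.6471
RM (Liu & Layland) bound for 3 tasks = 0.779763; compare with U = 11/17 (approx. 0.647059)
U <= bound, so schedulable by RM sufficient condition.

0.6471


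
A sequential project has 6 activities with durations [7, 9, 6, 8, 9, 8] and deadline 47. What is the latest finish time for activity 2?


LF(activity 2) = deadline - sum of successor durations
Successors: activities 3 through 6 with durations [6, 8, 9, 8]
Sum of successor durations = 31
LF = 47 - 31 = 16

16


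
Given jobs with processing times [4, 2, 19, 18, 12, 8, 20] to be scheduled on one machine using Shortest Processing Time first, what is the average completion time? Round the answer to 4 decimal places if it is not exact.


Sort jobs by processing time (SPT order): [2, 4, 8, 12, 18, 19, 20]
Compute completion times sequentially:
  Job 1: processing = 2, completes at 2
  Job 2: processing = 4, completes at 6
  Job 3: processing = 8, completes at 14
  Job 4: processing = 12, completes at 26
  Job 5: processing = 18, completes at 44
  Job 6: processing = 19, completes at 63
  Job 7: processing = 20, completes at 83
Sum of completion times = 238
Average completion time = 238/7 = 34.0

34.0


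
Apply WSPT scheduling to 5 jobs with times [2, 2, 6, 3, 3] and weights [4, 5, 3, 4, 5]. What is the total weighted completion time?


Compute p/w ratios and sort ascending (WSPT): [(2, 5), (2, 4), (3, 5), (3, 4), (6, 3)]
Compute weighted completion times:
  Job (p=2,w=5): C=2, w*C=5*2=10
  Job (p=2,w=4): C=4, w*C=4*4=16
  Job (p=3,w=5): C=7, w*C=5*7=35
  Job (p=3,w=4): C=10, w*C=4*10=40
  Job (p=6,w=3): C=16, w*C=3*16=48
Total weighted completion time = 149

149


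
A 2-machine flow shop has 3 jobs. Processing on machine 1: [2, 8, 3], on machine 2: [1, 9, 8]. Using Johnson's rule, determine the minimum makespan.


Apply Johnson's rule:
  Group 1 (a <= b): [(3, 3, 8), (2, 8, 9)]
  Group 2 (a > b): [(1, 2, 1)]
Optimal job order: [3, 2, 1]
Schedule:
  Job 3: M1 done at 3, M2 done at 11
  Job 2: M1 done at 11, M2 done at 20
  Job 1: M1 done at 13, M2 done at 21
Makespan = 21

21


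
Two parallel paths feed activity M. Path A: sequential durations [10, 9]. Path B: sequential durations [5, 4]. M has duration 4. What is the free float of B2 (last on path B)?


ES(B2) = sum of predecessors on chain B = 5
EF(B2) = ES + duration = 5 + 4 = 9
Successor of B2 is M. ES(M) = max(sum(A), sum(B)) = max(19, 9) = 19
Free float = ES(successor) - EF(current) = 19 - 9 = 10

10


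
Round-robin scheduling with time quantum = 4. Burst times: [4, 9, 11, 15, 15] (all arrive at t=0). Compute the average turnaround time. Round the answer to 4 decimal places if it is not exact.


Time quantum = 4
Execution trace:
  J1 runs 4 units, time = 4
  J2 runs 4 units, time = 8
  J3 runs 4 units, time = 12
  J4 runs 4 units, time = 16
  J5 runs 4 units, time = 20
  J2 runs 4 units, time = 24
  J3 runs 4 units, time = 28
  J4 runs 4 units, time = 32
  J5 runs 4 units, time = 36
  J2 runs 1 units, time = 37
  J3 runs 3 units, time = 40
  J4 runs 4 units, time = 44
  J5 runs 4 units, time = 48
  J4 runs 3 units, time = 51
  J5 runs 3 units, time = 54
Finish times: [4, 37, 40, 51, 54]
Average turnaround = 186/5 = 37.2

37.2


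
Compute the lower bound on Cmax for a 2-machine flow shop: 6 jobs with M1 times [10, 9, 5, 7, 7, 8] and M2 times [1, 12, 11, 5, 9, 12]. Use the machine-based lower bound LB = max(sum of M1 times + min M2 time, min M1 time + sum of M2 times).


LB1 = sum(M1 times) + min(M2 times) = 46 + 1 = 47
LB2 = min(M1 times) + sum(M2 times) = 5 + 50 = 55
Lower bound = max(LB1, LB2) = max(47, 55) = 55

55


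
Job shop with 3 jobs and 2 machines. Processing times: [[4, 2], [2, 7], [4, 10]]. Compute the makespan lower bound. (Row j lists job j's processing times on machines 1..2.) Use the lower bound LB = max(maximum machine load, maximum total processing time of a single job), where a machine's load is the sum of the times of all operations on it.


Machine loads:
  Machine 1: 4 + 2 + 4 = 10
  Machine 2: 2 + 7 + 10 = 19
Max machine load = 19
Job totals:
  Job 1: 6
  Job 2: 9
  Job 3: 14
Max job total = 14
Lower bound = max(19, 14) = 19

19


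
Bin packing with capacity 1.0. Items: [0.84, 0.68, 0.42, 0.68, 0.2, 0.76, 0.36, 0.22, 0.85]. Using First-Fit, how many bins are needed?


Place items sequentially using First-Fit:
  Item 0.84 -> new Bin 1
  Item 0.68 -> new Bin 2
  Item 0.42 -> new Bin 3
  Item 0.68 -> new Bin 4
  Item 0.2 -> Bin 2 (now 0.88)
  Item 0.76 -> new Bin 5
  Item 0.36 -> Bin 3 (now 0.78)
  Item 0.22 -> Bin 3 (now 1.0)
  Item 0.85 -> new Bin 6
Total bins used = 6

6


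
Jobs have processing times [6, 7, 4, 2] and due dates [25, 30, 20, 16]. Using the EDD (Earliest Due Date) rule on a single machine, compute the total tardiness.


Sort by due date (EDD order): [(2, 16), (4, 20), (6, 25), (7, 30)]
Compute completion times and tardiness:
  Job 1: p=2, d=16, C=2, tardiness=max(0,2-16)=0
  Job 2: p=4, d=20, C=6, tardiness=max(0,6-20)=0
  Job 3: p=6, d=25, C=12, tardiness=max(0,12-25)=0
  Job 4: p=7, d=30, C=19, tardiness=max(0,19-30)=0
Total tardiness = 0

0


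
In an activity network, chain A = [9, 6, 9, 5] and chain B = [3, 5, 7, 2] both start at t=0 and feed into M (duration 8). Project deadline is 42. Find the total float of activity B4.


Forward pass: ES(B4) = sum of predecessors on chain B = 15
EF = ES + duration = 15 + 2 = 17
Backward pass: LF(M) = deadline = 42; LS(M) = 42 - 8 = 34
LF(B4) = LS(M) - sum(successors on chain B) = 34 - 0 = 34
LS = LF - duration = 34 - 2 = 32
Total float = LS - ES = 32 - 15 = 17

17


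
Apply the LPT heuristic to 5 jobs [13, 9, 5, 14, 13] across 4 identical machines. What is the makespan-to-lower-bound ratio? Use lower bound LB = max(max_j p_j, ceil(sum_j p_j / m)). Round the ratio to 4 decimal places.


LPT order: [14, 13, 13, 9, 5]
Machine loads after assignment: [14, 13, 13, 14]
LPT makespan = 14
Lower bound = max(max_job, ceil(total/4)) = max(14, 14) = 14
Ratio = 14 / 14 = 1.0

1.0


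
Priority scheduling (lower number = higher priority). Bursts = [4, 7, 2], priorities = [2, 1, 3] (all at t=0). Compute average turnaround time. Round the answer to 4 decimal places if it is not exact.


Sort by priority (ascending = highest first):
Order: [(1, 7), (2, 4), (3, 2)]
Completion times:
  Priority 1, burst=7, C=7
  Priority 2, burst=4, C=11
  Priority 3, burst=2, C=13
Average turnaround = 31/3 = 10.3333

10.3333


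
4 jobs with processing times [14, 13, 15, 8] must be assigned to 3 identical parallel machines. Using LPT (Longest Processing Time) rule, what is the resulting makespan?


Sort jobs in decreasing order (LPT): [15, 14, 13, 8]
Assign each job to the least loaded machine:
  Machine 1: jobs [15], load = 15
  Machine 2: jobs [14], load = 14
  Machine 3: jobs [13, 8], load = 21
Makespan = max load = 21

21


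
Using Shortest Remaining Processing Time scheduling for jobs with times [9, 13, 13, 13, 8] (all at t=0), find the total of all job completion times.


Since all jobs arrive at t=0, SRPT equals SPT ordering.
SPT order: [8, 9, 13, 13, 13]
Completion times:
  Job 1: p=8, C=8
  Job 2: p=9, C=17
  Job 3: p=13, C=30
  Job 4: p=13, C=43
  Job 5: p=13, C=56
Total completion time = 8 + 17 + 30 + 43 + 56 = 154

154


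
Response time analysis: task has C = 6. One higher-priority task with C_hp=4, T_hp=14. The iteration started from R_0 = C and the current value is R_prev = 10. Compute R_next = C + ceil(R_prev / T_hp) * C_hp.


R_next = C + ceil(R_prev / T_hp) * C_hp
ceil(10 / 14) = ceil(0.7143) = 1
Interference = 1 * 4 = 4
R_next = 6 + 4 = 10
R_next = R_prev, so the iteration has converged (response time = 10).

10


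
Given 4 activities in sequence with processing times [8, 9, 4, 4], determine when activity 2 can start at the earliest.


Activity 2 starts after activities 1 through 1 complete.
Predecessor durations: [8]
ES = 8 = 8

8


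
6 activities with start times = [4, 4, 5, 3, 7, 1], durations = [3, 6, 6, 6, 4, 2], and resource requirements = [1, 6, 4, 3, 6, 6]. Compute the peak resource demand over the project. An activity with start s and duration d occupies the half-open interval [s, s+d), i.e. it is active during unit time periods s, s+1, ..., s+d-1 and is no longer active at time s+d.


Each activity i is active on [start_i, start_i + duration_i).
Compute total resource usage per time slot:
  t=0: active resources = [], total = 0
  t=1: active resources = [6], total = 6
  t=2: active resources = [6], total = 6
  t=3: active resources = [3], total = 3
  t=4: active resources = [1, 6, 3], total = 10
  t=5: active resources = [1, 6, 4, 3], total = 14
  t=6: active resources = [1, 6, 4, 3], total = 14
  t=7: active resources = [6, 4, 3, 6], total = 19
  t=8: active resources = [6, 4, 3, 6], total = 19
  t=9: active resources = [6, 4, 6], total = 16
  t=10: active resources = [4, 6], total = 10
Peak resource demand = 19

19


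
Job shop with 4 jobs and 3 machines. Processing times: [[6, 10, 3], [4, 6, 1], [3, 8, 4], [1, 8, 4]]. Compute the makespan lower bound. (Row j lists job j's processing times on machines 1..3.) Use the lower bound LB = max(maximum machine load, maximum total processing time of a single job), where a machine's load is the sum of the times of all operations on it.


Machine loads:
  Machine 1: 6 + 4 + 3 + 1 = 14
  Machine 2: 10 + 6 + 8 + 8 = 32
  Machine 3: 3 + 1 + 4 + 4 = 12
Max machine load = 32
Job totals:
  Job 1: 19
  Job 2: 11
  Job 3: 15
  Job 4: 13
Max job total = 19
Lower bound = max(32, 19) = 32

32


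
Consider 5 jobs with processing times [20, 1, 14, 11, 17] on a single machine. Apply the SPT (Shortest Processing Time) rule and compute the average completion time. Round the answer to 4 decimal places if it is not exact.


Sort jobs by processing time (SPT order): [1, 11, 14, 17, 20]
Compute completion times sequentially:
  Job 1: processing = 1, completes at 1
  Job 2: processing = 11, completes at 12
  Job 3: processing = 14, completes at 26
  Job 4: processing = 17, completes at 43
  Job 5: processing = 20, completes at 63
Sum of completion times = 145
Average completion time = 145/5 = 29.0

29.0


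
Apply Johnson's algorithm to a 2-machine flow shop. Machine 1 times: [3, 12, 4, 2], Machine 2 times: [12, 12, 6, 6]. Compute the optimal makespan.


Apply Johnson's rule:
  Group 1 (a <= b): [(4, 2, 6), (1, 3, 12), (3, 4, 6), (2, 12, 12)]
  Group 2 (a > b): []
Optimal job order: [4, 1, 3, 2]
Schedule:
  Job 4: M1 done at 2, M2 done at 8
  Job 1: M1 done at 5, M2 done at 20
  Job 3: M1 done at 9, M2 done at 26
  Job 2: M1 done at 21, M2 done at 38
Makespan = 38

38


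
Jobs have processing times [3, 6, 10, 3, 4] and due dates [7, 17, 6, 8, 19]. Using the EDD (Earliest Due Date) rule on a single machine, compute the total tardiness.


Sort by due date (EDD order): [(10, 6), (3, 7), (3, 8), (6, 17), (4, 19)]
Compute completion times and tardiness:
  Job 1: p=10, d=6, C=10, tardiness=max(0,10-6)=4
  Job 2: p=3, d=7, C=13, tardiness=max(0,13-7)=6
  Job 3: p=3, d=8, C=16, tardiness=max(0,16-8)=8
  Job 4: p=6, d=17, C=22, tardiness=max(0,22-17)=5
  Job 5: p=4, d=19, C=26, tardiness=max(0,26-19)=7
Total tardiness = 30

30


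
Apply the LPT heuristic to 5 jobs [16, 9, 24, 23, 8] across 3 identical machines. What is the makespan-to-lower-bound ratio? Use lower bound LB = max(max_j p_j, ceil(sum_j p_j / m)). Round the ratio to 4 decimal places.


LPT order: [24, 23, 16, 9, 8]
Machine loads after assignment: [24, 31, 25]
LPT makespan = 31
Lower bound = max(max_job, ceil(total/3)) = max(24, 27) = 27
Ratio = 31 / 27 = 1.1481

1.1481


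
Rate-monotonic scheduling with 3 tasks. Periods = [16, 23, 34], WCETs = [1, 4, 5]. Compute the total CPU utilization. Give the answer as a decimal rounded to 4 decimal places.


Compute individual utilizations (exact fractions):
  Task 1: C/T = 1/16 (approx. 0.0625)
  Task 2: C/T = 4/23 (approx. 0.1739)
  Task 3: C/T = 5/34 (approx. 0.1471)
Total utilization U = 1/16 + 4/23 + 5/34 = 2399/6256
Rounded to 4 decimal places: U = 0.3835
RM (Liu & Layland) bound for 3 tasks = 0.779763; compare with U = 2399/6256 (approx. 0.383472)
U <= bound, so schedulable by RM sufficient condition.

0.3835


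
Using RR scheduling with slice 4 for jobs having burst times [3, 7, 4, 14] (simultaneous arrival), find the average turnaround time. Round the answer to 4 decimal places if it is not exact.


Time quantum = 4
Execution trace:
  J1 runs 3 units, time = 3
  J2 runs 4 units, time = 7
  J3 runs 4 units, time = 11
  J4 runs 4 units, time = 15
  J2 runs 3 units, time = 18
  J4 runs 4 units, time = 22
  J4 runs 4 units, time = 26
  J4 runs 2 units, time = 28
Finish times: [3, 18, 11, 28]
Average turnaround = 60/4 = 15.0

15.0


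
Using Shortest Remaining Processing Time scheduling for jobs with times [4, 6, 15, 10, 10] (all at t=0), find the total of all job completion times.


Since all jobs arrive at t=0, SRPT equals SPT ordering.
SPT order: [4, 6, 10, 10, 15]
Completion times:
  Job 1: p=4, C=4
  Job 2: p=6, C=10
  Job 3: p=10, C=20
  Job 4: p=10, C=30
  Job 5: p=15, C=45
Total completion time = 4 + 10 + 20 + 30 + 45 = 109

109


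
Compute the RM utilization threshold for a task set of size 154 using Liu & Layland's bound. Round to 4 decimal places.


Compute 2^(1/154) = 1.0045111002
Subtract 1: 1.0045111002 - 1 = 0.0045111002
Multiply by n: 154 * 0.0045111002 = 0.6947094308
Round to 4 dp: 0.6947

0.6947


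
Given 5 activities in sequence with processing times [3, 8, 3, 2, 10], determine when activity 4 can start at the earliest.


Activity 4 starts after activities 1 through 3 complete.
Predecessor durations: [3, 8, 3]
ES = 3 + 8 + 3 = 14

14


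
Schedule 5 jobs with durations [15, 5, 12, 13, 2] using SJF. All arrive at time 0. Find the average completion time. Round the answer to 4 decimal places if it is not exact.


SJF order (ascending): [2, 5, 12, 13, 15]
Completion times:
  Job 1: burst=2, C=2
  Job 2: burst=5, C=7
  Job 3: burst=12, C=19
  Job 4: burst=13, C=32
  Job 5: burst=15, C=47
Average completion = 107/5 = 21.4

21.4


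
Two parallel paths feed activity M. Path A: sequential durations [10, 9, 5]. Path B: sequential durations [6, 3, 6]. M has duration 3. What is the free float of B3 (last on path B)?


ES(B3) = sum of predecessors on chain B = 9
EF(B3) = ES + duration = 9 + 6 = 15
Successor of B3 is M. ES(M) = max(sum(A), sum(B)) = max(24, 15) = 24
Free float = ES(successor) - EF(current) = 24 - 15 = 9

9


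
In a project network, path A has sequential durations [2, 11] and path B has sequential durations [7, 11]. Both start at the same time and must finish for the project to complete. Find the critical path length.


Path A total = 2 + 11 = 13
Path B total = 7 + 11 = 18
Critical path = longest path = max(13, 18) = 18

18


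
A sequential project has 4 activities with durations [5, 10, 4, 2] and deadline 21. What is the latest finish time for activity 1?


LF(activity 1) = deadline - sum of successor durations
Successors: activities 2 through 4 with durations [10, 4, 2]
Sum of successor durations = 16
LF = 21 - 16 = 5

5


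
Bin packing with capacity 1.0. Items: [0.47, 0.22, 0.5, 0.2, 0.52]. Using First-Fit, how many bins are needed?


Place items sequentially using First-Fit:
  Item 0.47 -> new Bin 1
  Item 0.22 -> Bin 1 (now 0.69)
  Item 0.5 -> new Bin 2
  Item 0.2 -> Bin 1 (now 0.89)
  Item 0.52 -> new Bin 3
Total bins used = 3

3


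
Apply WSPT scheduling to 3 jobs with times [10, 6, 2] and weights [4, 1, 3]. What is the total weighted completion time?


Compute p/w ratios and sort ascending (WSPT): [(2, 3), (10, 4), (6, 1)]
Compute weighted completion times:
  Job (p=2,w=3): C=2, w*C=3*2=6
  Job (p=10,w=4): C=12, w*C=4*12=48
  Job (p=6,w=1): C=18, w*C=1*18=18
Total weighted completion time = 72

72


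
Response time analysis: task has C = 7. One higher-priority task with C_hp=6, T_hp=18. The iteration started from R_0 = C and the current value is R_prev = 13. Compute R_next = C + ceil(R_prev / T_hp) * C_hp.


R_next = C + ceil(R_prev / T_hp) * C_hp
ceil(13 / 18) = ceil(0.7222) = 1
Interference = 1 * 6 = 6
R_next = 7 + 6 = 13
R_next = R_prev, so the iteration has converged (response time = 13).

13


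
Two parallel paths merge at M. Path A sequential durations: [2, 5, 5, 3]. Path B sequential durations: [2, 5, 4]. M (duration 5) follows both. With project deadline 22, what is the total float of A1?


Forward pass: ES(A1) = sum of predecessors on chain A = 0
EF = ES + duration = 0 + 2 = 2
Backward pass: LF(M) = deadline = 22; LS(M) = 22 - 5 = 17
LF(A1) = LS(M) - sum(successors on chain A) = 17 - 13 = 4
LS = LF - duration = 4 - 2 = 2
Total float = LS - ES = 2 - 0 = 2

2


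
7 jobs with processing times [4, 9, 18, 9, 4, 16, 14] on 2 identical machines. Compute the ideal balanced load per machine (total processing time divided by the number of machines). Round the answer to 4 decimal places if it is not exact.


Total processing time = 4 + 9 + 18 + 9 + 4 + 16 + 14 = 74
Number of machines = 2
Ideal balanced load = 74 / 2 = 37.0

37.0


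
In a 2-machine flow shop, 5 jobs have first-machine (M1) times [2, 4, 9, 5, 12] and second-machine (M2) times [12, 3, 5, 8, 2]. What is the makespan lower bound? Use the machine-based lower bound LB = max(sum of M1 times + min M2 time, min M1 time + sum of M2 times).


LB1 = sum(M1 times) + min(M2 times) = 32 + 2 = 34
LB2 = min(M1 times) + sum(M2 times) = 2 + 30 = 32
Lower bound = max(LB1, LB2) = max(34, 32) = 34

34


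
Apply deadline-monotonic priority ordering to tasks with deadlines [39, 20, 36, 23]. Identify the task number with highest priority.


Sort tasks by relative deadline (ascending):
  Task 2: deadline = 20
  Task 4: deadline = 23
  Task 3: deadline = 36
  Task 1: deadline = 39
Priority order (highest first): [2, 4, 3, 1]
Highest priority task = 2

2


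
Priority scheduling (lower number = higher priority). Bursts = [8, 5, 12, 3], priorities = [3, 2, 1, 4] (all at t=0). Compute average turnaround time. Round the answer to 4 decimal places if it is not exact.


Sort by priority (ascending = highest first):
Order: [(1, 12), (2, 5), (3, 8), (4, 3)]
Completion times:
  Priority 1, burst=12, C=12
  Priority 2, burst=5, C=17
  Priority 3, burst=8, C=25
  Priority 4, burst=3, C=28
Average turnaround = 82/4 = 20.5

20.5


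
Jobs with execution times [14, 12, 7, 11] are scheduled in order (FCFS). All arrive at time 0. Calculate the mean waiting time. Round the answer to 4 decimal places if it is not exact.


FCFS order (as given): [14, 12, 7, 11]
Waiting times:
  Job 1: wait = 0
  Job 2: wait = 14
  Job 3: wait = 26
  Job 4: wait = 33
Sum of waiting times = 73
Average waiting time = 73/4 = 18.25

18.25


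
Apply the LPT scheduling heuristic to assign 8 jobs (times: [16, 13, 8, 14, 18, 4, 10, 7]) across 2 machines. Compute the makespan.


Sort jobs in decreasing order (LPT): [18, 16, 14, 13, 10, 8, 7, 4]
Assign each job to the least loaded machine:
  Machine 1: jobs [18, 13, 8, 7], load = 46
  Machine 2: jobs [16, 14, 10, 4], load = 44
Makespan = max load = 46

46


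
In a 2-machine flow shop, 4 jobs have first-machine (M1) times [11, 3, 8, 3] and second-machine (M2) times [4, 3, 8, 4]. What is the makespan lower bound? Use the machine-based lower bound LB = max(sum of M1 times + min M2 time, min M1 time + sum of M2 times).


LB1 = sum(M1 times) + min(M2 times) = 25 + 3 = 28
LB2 = min(M1 times) + sum(M2 times) = 3 + 19 = 22
Lower bound = max(LB1, LB2) = max(28, 22) = 28

28


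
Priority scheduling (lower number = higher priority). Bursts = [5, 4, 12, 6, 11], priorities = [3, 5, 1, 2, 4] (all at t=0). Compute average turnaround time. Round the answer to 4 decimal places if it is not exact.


Sort by priority (ascending = highest first):
Order: [(1, 12), (2, 6), (3, 5), (4, 11), (5, 4)]
Completion times:
  Priority 1, burst=12, C=12
  Priority 2, burst=6, C=18
  Priority 3, burst=5, C=23
  Priority 4, burst=11, C=34
  Priority 5, burst=4, C=38
Average turnaround = 125/5 = 25.0

25.0


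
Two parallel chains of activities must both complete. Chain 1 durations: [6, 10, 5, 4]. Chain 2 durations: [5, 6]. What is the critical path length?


Path A total = 6 + 10 + 5 + 4 = 25
Path B total = 5 + 6 = 11
Critical path = longest path = max(25, 11) = 25

25


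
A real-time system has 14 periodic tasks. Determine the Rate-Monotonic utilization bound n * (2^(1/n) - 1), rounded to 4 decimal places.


Compute 2^(1/14) = 1.0507566387
Subtract 1: 1.0507566387 - 1 = 0.0507566387
Multiply by n: 14 * 0.0507566387 = 0.7105929418
Round to 4 dp: 0.7106

0.7106


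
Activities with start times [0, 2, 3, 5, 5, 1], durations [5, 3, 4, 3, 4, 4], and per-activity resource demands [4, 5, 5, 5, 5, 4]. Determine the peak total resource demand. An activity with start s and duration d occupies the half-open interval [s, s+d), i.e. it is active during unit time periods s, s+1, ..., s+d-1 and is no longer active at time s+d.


Each activity i is active on [start_i, start_i + duration_i).
Compute total resource usage per time slot:
  t=0: active resources = [4], total = 4
  t=1: active resources = [4, 4], total = 8
  t=2: active resources = [4, 5, 4], total = 13
  t=3: active resources = [4, 5, 5, 4], total = 18
  t=4: active resources = [4, 5, 5, 4], total = 18
  t=5: active resources = [5, 5, 5], total = 15
  t=6: active resources = [5, 5, 5], total = 15
  t=7: active resources = [5, 5], total = 10
  t=8: active resources = [5], total = 5
Peak resource demand = 18

18


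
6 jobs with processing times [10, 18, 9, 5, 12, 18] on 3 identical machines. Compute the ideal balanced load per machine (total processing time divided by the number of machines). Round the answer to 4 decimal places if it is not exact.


Total processing time = 10 + 18 + 9 + 5 + 12 + 18 = 72
Number of machines = 3
Ideal balanced load = 72 / 3 = 24.0

24.0


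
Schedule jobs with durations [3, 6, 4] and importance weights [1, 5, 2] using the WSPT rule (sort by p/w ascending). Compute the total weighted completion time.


Compute p/w ratios and sort ascending (WSPT): [(6, 5), (4, 2), (3, 1)]
Compute weighted completion times:
  Job (p=6,w=5): C=6, w*C=5*6=30
  Job (p=4,w=2): C=10, w*C=2*10=20
  Job (p=3,w=1): C=13, w*C=1*13=13
Total weighted completion time = 63

63


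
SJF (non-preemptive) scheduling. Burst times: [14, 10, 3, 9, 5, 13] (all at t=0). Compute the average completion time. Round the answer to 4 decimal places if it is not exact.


SJF order (ascending): [3, 5, 9, 10, 13, 14]
Completion times:
  Job 1: burst=3, C=3
  Job 2: burst=5, C=8
  Job 3: burst=9, C=17
  Job 4: burst=10, C=27
  Job 5: burst=13, C=40
  Job 6: burst=14, C=54
Average completion = 149/6 = 24.8333

24.8333


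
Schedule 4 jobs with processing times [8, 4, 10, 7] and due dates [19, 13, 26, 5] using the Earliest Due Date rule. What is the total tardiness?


Sort by due date (EDD order): [(7, 5), (4, 13), (8, 19), (10, 26)]
Compute completion times and tardiness:
  Job 1: p=7, d=5, C=7, tardiness=max(0,7-5)=2
  Job 2: p=4, d=13, C=11, tardiness=max(0,11-13)=0
  Job 3: p=8, d=19, C=19, tardiness=max(0,19-19)=0
  Job 4: p=10, d=26, C=29, tardiness=max(0,29-26)=3
Total tardiness = 5

5


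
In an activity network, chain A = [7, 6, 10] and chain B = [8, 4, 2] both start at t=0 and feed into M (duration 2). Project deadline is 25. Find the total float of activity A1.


Forward pass: ES(A1) = sum of predecessors on chain A = 0
EF = ES + duration = 0 + 7 = 7
Backward pass: LF(M) = deadline = 25; LS(M) = 25 - 2 = 23
LF(A1) = LS(M) - sum(successors on chain A) = 23 - 16 = 7
LS = LF - duration = 7 - 7 = 0
Total float = LS - ES = 0 - 0 = 0

0


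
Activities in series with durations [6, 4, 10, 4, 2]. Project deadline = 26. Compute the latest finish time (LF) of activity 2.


LF(activity 2) = deadline - sum of successor durations
Successors: activities 3 through 5 with durations [10, 4, 2]
Sum of successor durations = 16
LF = 26 - 16 = 10

10


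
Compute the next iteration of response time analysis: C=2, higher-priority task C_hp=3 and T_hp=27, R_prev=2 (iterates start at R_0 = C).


R_next = C + ceil(R_prev / T_hp) * C_hp
ceil(2 / 27) = ceil(0.0741) = 1
Interference = 1 * 3 = 3
R_next = 2 + 3 = 5

5


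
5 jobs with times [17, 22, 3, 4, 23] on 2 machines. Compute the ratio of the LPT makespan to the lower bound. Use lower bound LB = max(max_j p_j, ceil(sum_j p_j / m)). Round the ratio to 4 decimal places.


LPT order: [23, 22, 17, 4, 3]
Machine loads after assignment: [30, 39]
LPT makespan = 39
Lower bound = max(max_job, ceil(total/2)) = max(23, 35) = 35
Ratio = 39 / 35 = 1.1143

1.1143


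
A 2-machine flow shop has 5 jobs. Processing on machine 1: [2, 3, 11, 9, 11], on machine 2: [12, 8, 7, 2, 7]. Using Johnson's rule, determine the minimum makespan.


Apply Johnson's rule:
  Group 1 (a <= b): [(1, 2, 12), (2, 3, 8)]
  Group 2 (a > b): [(3, 11, 7), (5, 11, 7), (4, 9, 2)]
Optimal job order: [1, 2, 3, 5, 4]
Schedule:
  Job 1: M1 done at 2, M2 done at 14
  Job 2: M1 done at 5, M2 done at 22
  Job 3: M1 done at 16, M2 done at 29
  Job 5: M1 done at 27, M2 done at 36
  Job 4: M1 done at 36, M2 done at 38
Makespan = 38

38


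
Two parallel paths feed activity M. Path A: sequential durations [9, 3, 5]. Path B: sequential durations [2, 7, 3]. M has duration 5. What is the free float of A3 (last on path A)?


ES(A3) = sum of predecessors on chain A = 12
EF(A3) = ES + duration = 12 + 5 = 17
Successor of A3 is M. ES(M) = max(sum(A), sum(B)) = max(17, 12) = 17
Free float = ES(successor) - EF(current) = 17 - 17 = 0

0


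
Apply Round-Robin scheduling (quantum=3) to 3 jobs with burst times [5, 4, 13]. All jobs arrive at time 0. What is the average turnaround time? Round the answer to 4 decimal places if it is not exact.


Time quantum = 3
Execution trace:
  J1 runs 3 units, time = 3
  J2 runs 3 units, time = 6
  J3 runs 3 units, time = 9
  J1 runs 2 units, time = 11
  J2 runs 1 units, time = 12
  J3 runs 3 units, time = 15
  J3 runs 3 units, time = 18
  J3 runs 3 units, time = 21
  J3 runs 1 units, time = 22
Finish times: [11, 12, 22]
Average turnaround = 45/3 = 15.0

15.0


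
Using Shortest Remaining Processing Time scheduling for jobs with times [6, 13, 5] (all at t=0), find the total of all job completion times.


Since all jobs arrive at t=0, SRPT equals SPT ordering.
SPT order: [5, 6, 13]
Completion times:
  Job 1: p=5, C=5
  Job 2: p=6, C=11
  Job 3: p=13, C=24
Total completion time = 5 + 11 + 24 = 40

40


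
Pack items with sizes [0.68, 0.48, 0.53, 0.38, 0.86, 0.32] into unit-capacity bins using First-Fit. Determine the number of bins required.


Place items sequentially using First-Fit:
  Item 0.68 -> new Bin 1
  Item 0.48 -> new Bin 2
  Item 0.53 -> new Bin 3
  Item 0.38 -> Bin 2 (now 0.86)
  Item 0.86 -> new Bin 4
  Item 0.32 -> Bin 1 (now 1.0)
Total bins used = 4

4


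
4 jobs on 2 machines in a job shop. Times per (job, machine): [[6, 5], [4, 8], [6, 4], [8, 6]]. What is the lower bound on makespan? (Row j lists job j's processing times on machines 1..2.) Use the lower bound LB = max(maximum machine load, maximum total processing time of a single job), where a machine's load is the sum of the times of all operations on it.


Machine loads:
  Machine 1: 6 + 4 + 6 + 8 = 24
  Machine 2: 5 + 8 + 4 + 6 = 23
Max machine load = 24
Job totals:
  Job 1: 11
  Job 2: 12
  Job 3: 10
  Job 4: 14
Max job total = 14
Lower bound = max(24, 14) = 24

24


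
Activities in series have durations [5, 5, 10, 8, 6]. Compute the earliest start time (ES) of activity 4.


Activity 4 starts after activities 1 through 3 complete.
Predecessor durations: [5, 5, 10]
ES = 5 + 5 + 10 = 20

20


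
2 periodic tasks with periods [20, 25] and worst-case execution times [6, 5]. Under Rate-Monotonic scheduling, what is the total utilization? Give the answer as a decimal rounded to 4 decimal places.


Compute individual utilizations (exact fractions):
  Task 1: C/T = 6/20 = 3/10 (approx. 0.3)
  Task 2: C/T = 5/25 = 1/5 (approx. 0.2)
Total utilization U = 3/10 + 1/5 = 1/2
Rounded to 4 decimal places: U = 0.5000
RM (Liu & Layland) bound for 2 tasks = 0.828427; compare with U = 1/2 (approx. 0.500000)
U <= bound, so schedulable by RM sufficient condition.

0.5000
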